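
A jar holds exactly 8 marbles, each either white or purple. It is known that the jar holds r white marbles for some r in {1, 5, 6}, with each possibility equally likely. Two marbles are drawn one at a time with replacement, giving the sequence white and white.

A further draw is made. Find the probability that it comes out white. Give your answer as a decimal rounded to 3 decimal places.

0.690

The likelihood of the observed sequence under each hypothesis: P(data | r = 1) = (1/8)(1/8) = 1/64; P(data | r = 5) = (5/8)(5/8) = 25/64; P(data | r = 6) = (6/8)(6/8) = 9/16.
Weighting by the prior gives 1/3 · 1/64 = 1/192, 1/3 · 25/64 = 25/192, 1/3 · 9/16 = 3/16; summing to 31/96.
Dividing through by the total gives posterior P(r = 1 | data) = 1/62, P(r = 5 | data) = 25/62, P(r = 6 | data) = 18/31.
So P(white next | data) = Σ P(white next | H) P(H | data) = (1/8)(1/62) + (5/8)(25/62) + (3/4)(18/31) = 171/248.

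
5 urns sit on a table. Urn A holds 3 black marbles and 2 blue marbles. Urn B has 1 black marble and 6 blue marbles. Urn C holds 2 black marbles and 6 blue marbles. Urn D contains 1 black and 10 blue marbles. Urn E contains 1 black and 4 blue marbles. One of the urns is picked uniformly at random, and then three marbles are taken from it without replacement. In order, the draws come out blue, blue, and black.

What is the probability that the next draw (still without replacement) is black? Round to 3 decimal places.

0.191

Compute the likelihood of the observed sequence for each case: P(data | urn A) = (2/5)(1/4)(3/3) = 0.1; P(data | urn B) = (6/7)(5/6)(1/5) = 0.14286; P(data | urn C) = (6/8)(5/7)(2/6) = 0.17857; P(data | urn D) = (10/11)(9/10)(1/9) = 0.090909; P(data | urn E) = (4/5)(3/4)(1/3) = 0.2.
Weighting by the prior gives 1/5 · 0.1 = 0.02, 1/5 · 0.14286 = 0.028571, 1/5 · 0.17857 = 0.035714, 1/5 · 0.090909 = 0.018182, 1/5 · 0.2 = 0.04; summing to 0.14247.
The posterior is then P(urn A | data) = 0.14038, P(urn B | data) = 0.20055, P(urn C | data) = 0.25068, P(urn D | data) = 0.12762, P(urn E | data) = 0.28077.
Averaging over the posterior, P(black next | data) = (1)(0.14038) + (0)(0.20055) + (1/5)(0.25068) + (0)(0.12762) + (0)(0.28077) = 0.19052.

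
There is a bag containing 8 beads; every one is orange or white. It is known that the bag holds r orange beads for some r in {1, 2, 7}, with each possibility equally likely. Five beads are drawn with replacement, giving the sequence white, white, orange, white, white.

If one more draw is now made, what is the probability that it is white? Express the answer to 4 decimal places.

0.8092

The likelihood of the observed sequence under each hypothesis: P(data | r = 1) = (7/8)(7/8)(1/8)(7/8)(7/8) = 0.073273; P(data | r = 2) = (6/8)(6/8)(2/8)(6/8)(6/8) = 0.079102; P(data | r = 7) = (1/8)(1/8)(7/8)(1/8)(1/8) = 0.00021362.
Multiplying each by its prior: 1/3 · 0.073273 = 0.024424, 1/3 · 0.079102 = 0.026367, 1/3 · 0.00021362 = 7.1208e-05; summing to 0.050863.
Dividing through by the total gives posterior P(r = 1 | data) = 0.4802, P(r = 2 | data) = 0.5184, P(r = 7 | data) = 0.0014.
Averaging over the posterior, P(white next | data) = (7/8)(0.4802) + (3/4)(0.5184) + (1/8)(0.0014) = 0.80915.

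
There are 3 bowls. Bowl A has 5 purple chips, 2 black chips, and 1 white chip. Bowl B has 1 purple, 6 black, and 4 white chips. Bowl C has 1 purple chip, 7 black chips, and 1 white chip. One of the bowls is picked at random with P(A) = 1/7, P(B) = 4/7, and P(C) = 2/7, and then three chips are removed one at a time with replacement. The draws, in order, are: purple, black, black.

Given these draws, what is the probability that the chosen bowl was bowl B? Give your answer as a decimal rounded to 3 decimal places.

0.384

Compute the likelihood of the observed sequence for each case: P(data | bowl A) = (5/8)(2/8)(2/8) = 0.039062; P(data | bowl B) = (1/11)(6/11)(6/11) = 0.027047; P(data | bowl C) = (1/9)(7/9)(7/9) = 0.067215.
Weighting by the prior gives 1/7 · 0.039062 = 0.0055804, 4/7 · 0.027047 = 0.015456, 2/7 · 0.067215 = 0.019204; summing to 0.04024.
By Bayes' rule, P(bowl B | data) = (0.015456) / (0.04024) = 0.38408.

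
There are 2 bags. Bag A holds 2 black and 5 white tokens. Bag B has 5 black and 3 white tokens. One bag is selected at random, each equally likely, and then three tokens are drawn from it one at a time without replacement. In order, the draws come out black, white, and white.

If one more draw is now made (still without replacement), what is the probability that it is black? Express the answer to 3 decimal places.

Compute the likelihood of the observed sequence for each case: P(data | bag A) = (2/7)(5/6)(4/5) = 4/21; P(data | bag B) = (5/8)(3/7)(2/6) = 5/56.
Multiplying each by its prior: 1/2 · 4/21 = 2/21, 1/2 · 5/56 = 5/112; summing to 47/336.
Dividing through by the total gives posterior P(bag A | data) = 32/47, P(bag B | data) = 15/47.
Averaging over the posterior, P(black next | data) = (1/4)(32/47) + (4/5)(15/47) = 20/47.

0.426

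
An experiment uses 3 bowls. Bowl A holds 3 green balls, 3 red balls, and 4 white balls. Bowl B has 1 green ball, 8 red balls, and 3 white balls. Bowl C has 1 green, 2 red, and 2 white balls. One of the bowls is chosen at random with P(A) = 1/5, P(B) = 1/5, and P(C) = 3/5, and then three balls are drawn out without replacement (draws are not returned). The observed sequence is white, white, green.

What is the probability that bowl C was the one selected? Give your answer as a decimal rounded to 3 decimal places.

0.647

Under each hypothesis, the probability of the observed sequence is: P(data | bowl A) = (4/10)(3/9)(3/8) = 0.05; P(data | bowl B) = (3/12)(2/11)(1/10) = 0.0045455; P(data | bowl C) = (2/5)(1/4)(1/3) = 0.033333.
Weighting by the prior gives 1/5 · 0.05 = 0.01, 1/5 · 0.0045455 = 0.00090909, 3/5 · 0.033333 = 0.02; with total 0.030909.
Therefore the posterior P(bowl C | data) = (0.02) / (0.030909) = 0.64706.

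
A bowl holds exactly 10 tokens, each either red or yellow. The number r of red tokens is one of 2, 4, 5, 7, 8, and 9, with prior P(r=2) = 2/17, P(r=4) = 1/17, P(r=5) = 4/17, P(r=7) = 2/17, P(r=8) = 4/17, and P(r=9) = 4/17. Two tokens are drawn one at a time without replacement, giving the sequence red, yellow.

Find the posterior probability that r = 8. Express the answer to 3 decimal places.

0.215

The likelihood of the observed sequence under each hypothesis: P(data | r = 2) = (2/10)(8/9) = 8/45; P(data | r = 4) = (4/10)(6/9) = 4/15; P(data | r = 5) = (5/10)(5/9) = 5/18; P(data | r = 7) = (7/10)(3/9) = 7/30; P(data | r = 8) = (8/10)(2/9) = 8/45; P(data | r = 9) = (9/10)(1/9) = 1/10.
Weighting by the prior gives 2/17 · 8/45 = 16/765, 1/17 · 4/15 = 4/255, 4/17 · 5/18 = 10/153, 2/17 · 7/30 = 7/255, 4/17 · 8/45 = 32/765, 4/17 · 1/10 = 2/85; these sum to 149/765.
Hence P(r = 8 | data) = (32/765) / (149/765) = 32/149.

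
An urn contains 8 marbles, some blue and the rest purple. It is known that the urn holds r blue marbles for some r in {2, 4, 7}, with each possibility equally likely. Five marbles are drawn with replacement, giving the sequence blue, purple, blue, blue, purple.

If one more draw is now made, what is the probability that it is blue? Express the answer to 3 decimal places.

0.534

For each hypothesis, P(data | H) works out to: P(data | r = 2) = (2/8)(6/8)(2/8)(2/8)(6/8) = 0.0087891; P(data | r = 4) = (4/8)(4/8)(4/8)(4/8)(4/8) = 0.03125; P(data | r = 7) = (7/8)(1/8)(7/8)(7/8)(1/8) = 0.010468.
Multiplying each by its prior: 1/3 · 0.0087891 = 0.0029297, 1/3 · 0.03125 = 0.010417, 1/3 · 0.010468 = 0.0034892; with total 0.016836.
Normalising, the posterior is P(r = 2 | data) = 0.17402, P(r = 4 | data) = 0.61873, P(r = 7 | data) = 0.20725.
So P(blue next | data) = Σ P(blue next | H) P(H | data) = (1/4)(0.17402) + (1/2)(0.61873) + (7/8)(0.20725) = 0.53421.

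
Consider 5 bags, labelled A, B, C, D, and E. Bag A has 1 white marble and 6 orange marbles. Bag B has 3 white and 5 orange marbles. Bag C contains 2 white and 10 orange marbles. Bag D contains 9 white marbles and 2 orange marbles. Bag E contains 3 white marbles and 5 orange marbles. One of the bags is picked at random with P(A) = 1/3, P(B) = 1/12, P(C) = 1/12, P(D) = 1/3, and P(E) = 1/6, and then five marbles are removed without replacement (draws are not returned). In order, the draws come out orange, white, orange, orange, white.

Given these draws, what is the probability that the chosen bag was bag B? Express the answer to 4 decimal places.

Under each hypothesis, the probability of the observed sequence is: P(data | bag A) = (6/7)(1/6)(5/5)(4/4)(0/3) = 0; P(data | bag B) = (5/8)(3/7)(4/6)(3/5)(2/4) = 0.053571; P(data | bag C) = (10/12)(2/11)(9/10)(8/9)(1/8) = 0.015152; P(data | bag D) = (2/11)(9/10)(1/9)(0/8) = 0; P(data | bag E) = (5/8)(3/7)(4/6)(3/5)(2/4) = 0.053571.
The prior-weighted likelihoods are 1/3 · 0 = 0, 1/12 · 0.053571 = 0.0044643, 1/12 · 0.015152 = 0.0012626, 1/3 · 0 = 0, 1/6 · 0.053571 = 0.0089286; summing to 0.014655.
By Bayes' rule, P(bag B | data) = (0.0044643) / (0.014655) = 0.30462.

0.3046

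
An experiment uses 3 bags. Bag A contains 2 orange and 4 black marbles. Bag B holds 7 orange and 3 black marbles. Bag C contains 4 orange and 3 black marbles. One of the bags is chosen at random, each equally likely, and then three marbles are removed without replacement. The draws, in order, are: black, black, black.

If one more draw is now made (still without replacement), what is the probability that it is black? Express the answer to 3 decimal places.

Compute the likelihood of the observed sequence for each case: P(data | bag A) = (4/6)(3/5)(2/4) = 0.2; P(data | bag B) = (3/10)(2/9)(1/8) = 0.0083333; P(data | bag C) = (3/7)(2/6)(1/5) = 0.028571.
The prior-weighted likelihoods are 1/3 · 0.2 = 0.066667, 1/3 · 0.0083333 = 0.0027778, 1/3 · 0.028571 = 0.0095238; summing to 0.078968.
Dividing through by the total gives posterior P(bag A | data) = 0.84422, P(bag B | data) = 0.035176, P(bag C | data) = 0.1206.
So P(black next | data) = Σ P(black next | H) P(H | data) = (1/3)(0.84422) + (0)(0.035176) + (0)(0.1206) = 0.28141.

0.281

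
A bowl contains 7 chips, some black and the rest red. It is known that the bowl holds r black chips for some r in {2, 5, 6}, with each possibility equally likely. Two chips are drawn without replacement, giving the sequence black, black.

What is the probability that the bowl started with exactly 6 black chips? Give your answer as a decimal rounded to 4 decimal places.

Compute the likelihood of the observed sequence for each case: P(data | r = 2) = (2/7)(1/6) = 1/21; P(data | r = 5) = (5/7)(4/6) = 10/21; P(data | r = 6) = (6/7)(5/6) = 5/7.
The prior-weighted likelihoods are 1/3 · 1/21 = 1/63, 1/3 · 10/21 = 10/63, 1/3 · 5/7 = 5/21; these sum to 26/63.
Hence P(r = 6 | data) = (5/21) / (26/63) = 15/26.

0.5769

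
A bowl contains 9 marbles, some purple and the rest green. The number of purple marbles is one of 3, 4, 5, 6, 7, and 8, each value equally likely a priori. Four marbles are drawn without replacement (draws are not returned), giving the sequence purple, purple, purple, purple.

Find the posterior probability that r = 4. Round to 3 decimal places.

For each hypothesis, P(data | H) works out to: P(data | r = 3) = (3/9)(2/8)(1/7)(0/6) = 0; P(data | r = 4) = (4/9)(3/8)(2/7)(1/6) = 1/126; P(data | r = 5) = (5/9)(4/8)(3/7)(2/6) = 5/126; P(data | r = 6) = (6/9)(5/8)(4/7)(3/6) = 5/42; P(data | r = 7) = (7/9)(6/8)(5/7)(4/6) = 5/18; P(data | r = 8) = (8/9)(7/8)(6/7)(5/6) = 5/9.
Weighting by the prior gives 1/6 · 0 = 0, 1/6 · 1/126 = 1/756, 1/6 · 5/126 = 5/756, 1/6 · 5/42 = 5/252, 1/6 · 5/18 = 5/108, 1/6 · 5/9 = 5/54; summing to 1/6.
Therefore the posterior P(r = 4 | data) = (1/756) / (1/6) = 1/126.

0.008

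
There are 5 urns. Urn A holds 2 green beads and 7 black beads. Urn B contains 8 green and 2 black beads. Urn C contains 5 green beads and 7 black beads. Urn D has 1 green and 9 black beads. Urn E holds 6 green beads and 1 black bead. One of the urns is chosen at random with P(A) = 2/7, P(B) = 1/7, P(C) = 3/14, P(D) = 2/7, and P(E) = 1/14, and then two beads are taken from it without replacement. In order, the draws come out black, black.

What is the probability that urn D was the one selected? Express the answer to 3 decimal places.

The likelihood of the observed sequence under each hypothesis: P(data | urn A) = (7/9)(6/8) = 0.58333; P(data | urn B) = (2/10)(1/9) = 0.022222; P(data | urn C) = (7/12)(6/11) = 0.31818; P(data | urn D) = (9/10)(8/9) = 0.8; P(data | urn E) = (1/7)(0/6) = 0.
Weighting by the prior gives 2/7 · 0.58333 = 0.16667, 1/7 · 0.022222 = 0.0031746, 3/14 · 0.31818 = 0.068182, 2/7 · 0.8 = 0.22857, 1/14 · 0 = 0; with total 0.46659.
So P(urn D | data) = (0.22857) / (0.46659) = 0.48987.

0.490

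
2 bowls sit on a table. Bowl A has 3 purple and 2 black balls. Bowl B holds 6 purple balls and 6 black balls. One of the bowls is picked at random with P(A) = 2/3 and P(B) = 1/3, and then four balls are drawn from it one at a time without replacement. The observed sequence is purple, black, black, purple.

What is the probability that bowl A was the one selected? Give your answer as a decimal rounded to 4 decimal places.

0.7253

Compute the likelihood of the observed sequence for each case: P(data | bowl A) = (3/5)(2/4)(1/3)(2/2) = 1/10; P(data | bowl B) = (6/12)(6/11)(5/10)(5/9) = 5/66.
The prior-weighted likelihoods are 2/3 · 1/10 = 1/15, 1/3 · 5/66 = 5/198; with total 91/990.
Hence P(bowl A | data) = (1/15) / (91/990) = 66/91.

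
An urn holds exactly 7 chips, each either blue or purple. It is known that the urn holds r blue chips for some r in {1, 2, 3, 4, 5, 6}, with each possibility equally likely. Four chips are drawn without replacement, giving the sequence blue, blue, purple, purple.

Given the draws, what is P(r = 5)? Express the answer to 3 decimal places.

The likelihood of the observed sequence under each hypothesis: P(data | r = 1) = (1/7)(0/6) = 0; P(data | r = 2) = (2/7)(1/6)(5/5)(4/4) = 1/21; P(data | r = 3) = (3/7)(2/6)(4/5)(3/4) = 3/35; P(data | r = 4) = (4/7)(3/6)(3/5)(2/4) = 3/35; P(data | r = 5) = (5/7)(4/6)(2/5)(1/4) = 1/21; P(data | r = 6) = (6/7)(5/6)(1/5)(0/4) = 0.
The prior-weighted likelihoods are 1/6 · 0 = 0, 1/6 · 1/21 = 1/126, 1/6 · 3/35 = 1/70, 1/6 · 3/35 = 1/70, 1/6 · 1/21 = 1/126, 1/6 · 0 = 0; these sum to 2/45.
By Bayes' rule, P(r = 5 | data) = (1/126) / (2/45) = 5/28.

0.179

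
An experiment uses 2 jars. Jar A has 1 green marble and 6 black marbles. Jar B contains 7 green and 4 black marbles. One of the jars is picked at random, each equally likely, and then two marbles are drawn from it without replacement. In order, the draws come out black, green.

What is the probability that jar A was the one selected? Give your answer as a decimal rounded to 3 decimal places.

0.359

Under each hypothesis, the probability of the observed sequence is: P(data | jar A) = (6/7)(1/6) = 1/7; P(data | jar B) = (4/11)(7/10) = 14/55.
The prior-weighted likelihoods are 1/2 · 1/7 = 1/14, 1/2 · 14/55 = 7/55; summing to 153/770.
Hence P(jar A | data) = (1/14) / (153/770) = 55/153.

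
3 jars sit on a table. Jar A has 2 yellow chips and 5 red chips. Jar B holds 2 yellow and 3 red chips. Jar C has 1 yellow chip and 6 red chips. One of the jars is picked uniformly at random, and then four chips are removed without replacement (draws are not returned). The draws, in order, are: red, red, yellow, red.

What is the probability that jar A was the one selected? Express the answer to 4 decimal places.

0.3704

For each hypothesis, P(data | H) works out to: P(data | jar A) = (5/7)(4/6)(2/5)(3/4) = 1/7; P(data | jar B) = (3/5)(2/4)(2/3)(1/2) = 1/10; P(data | jar C) = (6/7)(5/6)(1/5)(4/4) = 1/7.
Multiplying each by its prior: 1/3 · 1/7 = 1/21, 1/3 · 1/10 = 1/30, 1/3 · 1/7 = 1/21; summing to 9/70.
Hence P(jar A | data) = (1/21) / (9/70) = 10/27.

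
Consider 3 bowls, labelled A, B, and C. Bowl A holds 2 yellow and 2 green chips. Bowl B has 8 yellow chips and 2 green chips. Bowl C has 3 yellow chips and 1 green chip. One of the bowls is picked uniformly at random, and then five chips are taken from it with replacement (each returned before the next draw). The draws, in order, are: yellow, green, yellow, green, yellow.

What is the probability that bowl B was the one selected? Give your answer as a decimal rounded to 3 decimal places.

0.262

The likelihood of the observed sequence under each hypothesis: P(data | bowl A) = (2/4)(2/4)(2/4)(2/4)(2/4) = 0.03125; P(data | bowl B) = (8/10)(2/10)(8/10)(2/10)(8/10) = 0.02048; P(data | bowl C) = (3/4)(1/4)(3/4)(1/4)(3/4) = 0.026367.
Multiplying each by its prior: 1/3 · 0.03125 = 0.010417, 1/3 · 0.02048 = 0.0068267, 1/3 · 0.026367 = 0.0087891; these sum to 0.026032.
So P(bowl B | data) = (0.0068267) / (0.026032) = 0.26224.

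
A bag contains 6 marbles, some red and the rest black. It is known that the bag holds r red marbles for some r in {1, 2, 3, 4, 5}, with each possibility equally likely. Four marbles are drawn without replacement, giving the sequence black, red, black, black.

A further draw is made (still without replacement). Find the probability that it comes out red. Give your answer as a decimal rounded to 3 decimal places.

For each hypothesis, P(data | H) works out to: P(data | r = 1) = (5/6)(1/5)(4/4)(3/3) = 1/6; P(data | r = 2) = (4/6)(2/5)(3/4)(2/3) = 2/15; P(data | r = 3) = (3/6)(3/5)(2/4)(1/3) = 1/20; P(data | r = 4) = (2/6)(4/5)(1/4)(0/3) = 0; P(data | r = 5) = (1/6)(5/5)(0/4) = 0.
The prior-weighted likelihoods are 1/5 · 1/6 = 1/30, 1/5 · 2/15 = 2/75, 1/5 · 1/20 = 1/100, 1/5 · 0 = 0, 1/5 · 0 = 0; with total 7/100.
The posterior is then P(r = 1 | data) = 10/21, P(r = 2 | data) = 8/21, P(r = 3 | data) = 1/7, P(r = 4 | data) = 0, P(r = 5 | data) = 0.
So P(red next | data) = Σ P(red next | H) P(H | data) = (0)(10/21) + (1/2)(8/21) + (1)(1/7) = 1/3.

0.333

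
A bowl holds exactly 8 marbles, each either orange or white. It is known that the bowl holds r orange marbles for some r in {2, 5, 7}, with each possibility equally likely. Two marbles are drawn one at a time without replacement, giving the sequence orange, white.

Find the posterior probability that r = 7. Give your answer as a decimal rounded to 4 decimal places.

0.2059

For each hypothesis, P(data | H) works out to: P(data | r = 2) = (2/8)(6/7) = 3/14; P(data | r = 5) = (5/8)(3/7) = 15/56; P(data | r = 7) = (7/8)(1/7) = 1/8.
The prior-weighted likelihoods are 1/3 · 3/14 = 1/14, 1/3 · 15/56 = 5/56, 1/3 · 1/8 = 1/24; summing to 17/84.
So P(r = 7 | data) = (1/24) / (17/84) = 7/34.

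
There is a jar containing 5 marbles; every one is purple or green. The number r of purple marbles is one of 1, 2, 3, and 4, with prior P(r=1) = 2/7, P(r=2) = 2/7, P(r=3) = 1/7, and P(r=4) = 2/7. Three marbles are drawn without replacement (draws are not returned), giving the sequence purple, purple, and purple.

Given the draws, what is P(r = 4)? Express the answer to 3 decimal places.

The likelihood of the observed sequence under each hypothesis: P(data | r = 1) = (1/5)(0/4) = 0; P(data | r = 2) = (2/5)(1/4)(0/3) = 0; P(data | r = 3) = (3/5)(2/4)(1/3) = 1/10; P(data | r = 4) = (4/5)(3/4)(2/3) = 2/5.
Weighting by the prior gives 2/7 · 0 = 0, 2/7 · 0 = 0, 1/7 · 1/10 = 1/70, 2/7 · 2/5 = 4/35; with total 9/70.
So P(r = 4 | data) = (4/35) / (9/70) = 8/9.

0.889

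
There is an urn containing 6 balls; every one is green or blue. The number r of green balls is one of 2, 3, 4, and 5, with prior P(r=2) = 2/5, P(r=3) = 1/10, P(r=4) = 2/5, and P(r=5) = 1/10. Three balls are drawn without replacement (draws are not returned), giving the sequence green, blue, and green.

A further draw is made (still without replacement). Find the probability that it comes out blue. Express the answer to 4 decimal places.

Under each hypothesis, the probability of the observed sequence is: P(data | r = 2) = (2/6)(4/5)(1/4) = 1/15; P(data | r = 3) = (3/6)(3/5)(2/4) = 3/20; P(data | r = 4) = (4/6)(2/5)(3/4) = 1/5; P(data | r = 5) = (5/6)(1/5)(4/4) = 1/6.
Multiplying each by its prior: 2/5 · 1/15 = 2/75, 1/10 · 3/20 = 3/200, 2/5 · 1/5 = 2/25, 1/10 · 1/6 = 1/60; with total 83/600.
Normalising, the posterior is P(r = 2 | data) = 16/83, P(r = 3 | data) = 9/83, P(r = 4 | data) = 48/83, P(r = 5 | data) = 10/83.
The predictive probability is P(blue next | data) = (1)(16/83) + (2/3)(9/83) + (1/3)(48/83) + (0)(10/83) = 38/83.

0.4578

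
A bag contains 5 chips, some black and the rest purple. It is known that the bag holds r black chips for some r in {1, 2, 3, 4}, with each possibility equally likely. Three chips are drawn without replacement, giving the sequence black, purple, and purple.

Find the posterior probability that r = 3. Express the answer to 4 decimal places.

0.2000

The likelihood of the observed sequence under each hypothesis: P(data | r = 1) = (1/5)(4/4)(3/3) = 1/5; P(data | r = 2) = (2/5)(3/4)(2/3) = 1/5; P(data | r = 3) = (3/5)(2/4)(1/3) = 1/10; P(data | r = 4) = (4/5)(1/4)(0/3) = 0.
Weighting by the prior gives 1/4 · 1/5 = 1/20, 1/4 · 1/5 = 1/20, 1/4 · 1/10 = 1/40, 1/4 · 0 = 0; summing to 1/8.
By Bayes' rule, P(r = 3 | data) = (1/40) / (1/8) = 1/5.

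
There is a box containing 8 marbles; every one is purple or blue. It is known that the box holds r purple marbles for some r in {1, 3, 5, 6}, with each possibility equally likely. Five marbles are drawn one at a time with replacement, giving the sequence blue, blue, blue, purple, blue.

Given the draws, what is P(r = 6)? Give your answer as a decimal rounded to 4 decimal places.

0.0201

Compute the likelihood of the observed sequence for each case: P(data | r = 1) = (7/8)(7/8)(7/8)(1/8)(7/8) = 0.073273; P(data | r = 3) = (5/8)(5/8)(5/8)(3/8)(5/8) = 0.05722; P(data | r = 5) = (3/8)(3/8)(3/8)(5/8)(3/8) = 0.01236; P(data | r = 6) = (2/8)(2/8)(2/8)(6/8)(2/8) = 0.0029297.
Weighting by the prior gives 1/4 · 0.073273 = 0.018318, 1/4 · 0.05722 = 0.014305, 1/4 · 0.01236 = 0.0030899, 1/4 · 0.0029297 = 0.00073242; summing to 0.036446.
Therefore the posterior P(r = 6 | data) = (0.00073242) / (0.036446) = 0.020096.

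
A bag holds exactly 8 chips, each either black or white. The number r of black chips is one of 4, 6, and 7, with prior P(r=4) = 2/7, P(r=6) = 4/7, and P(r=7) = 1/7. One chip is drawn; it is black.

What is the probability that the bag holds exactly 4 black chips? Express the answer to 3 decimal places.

0.205

For each hypothesis, P(data | H) works out to: P(data | r = 4) = (4/8) = 1/2; P(data | r = 6) = (6/8) = 3/4; P(data | r = 7) = (7/8) = 7/8.
The prior-weighted likelihoods are 2/7 · 1/2 = 1/7, 4/7 · 3/4 = 3/7, 1/7 · 7/8 = 1/8; summing to 39/56.
So P(r = 4 | data) = (1/7) / (39/56) = 8/39.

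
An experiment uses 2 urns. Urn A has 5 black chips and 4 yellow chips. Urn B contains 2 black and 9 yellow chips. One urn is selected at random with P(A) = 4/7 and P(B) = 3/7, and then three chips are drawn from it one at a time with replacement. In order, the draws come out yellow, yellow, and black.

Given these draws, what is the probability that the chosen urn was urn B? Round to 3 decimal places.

Compute the likelihood of the observed sequence for each case: P(data | urn A) = (4/9)(4/9)(5/9) = 0.10974; P(data | urn B) = (9/11)(9/11)(2/11) = 0.12171.
Multiplying each by its prior: 4/7 · 0.10974 = 0.062708, 3/7 · 0.12171 = 0.052163; with total 0.11487.
Hence P(urn B | data) = (0.052163) / (0.11487) = 0.4541.

0.454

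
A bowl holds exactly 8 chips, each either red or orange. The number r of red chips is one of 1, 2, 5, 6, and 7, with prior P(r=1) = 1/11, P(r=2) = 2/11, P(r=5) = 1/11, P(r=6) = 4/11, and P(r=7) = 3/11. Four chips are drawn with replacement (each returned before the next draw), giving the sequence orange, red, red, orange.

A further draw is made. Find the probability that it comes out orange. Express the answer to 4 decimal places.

The likelihood of the observed sequence under each hypothesis: P(data | r = 1) = (7/8)(1/8)(1/8)(7/8) = 0.011963; P(data | r = 2) = (6/8)(2/8)(2/8)(6/8) = 0.035156; P(data | r = 5) = (3/8)(5/8)(5/8)(3/8) = 0.054932; P(data | r = 6) = (2/8)(6/8)(6/8)(2/8) = 0.035156; P(data | r = 7) = (1/8)(7/8)(7/8)(1/8) = 0.011963.
The prior-weighted likelihoods are 1/11 · 0.011963 = 0.0010875, 2/11 · 0.035156 = 0.006392, 1/11 · 0.054932 = 0.0049938, 4/11 · 0.035156 = 0.012784, 3/11 · 0.011963 = 0.0032626; with total 0.02852.
Normalising, the posterior is P(r = 1 | data) = 0.038132, P(r = 2 | data) = 0.22412, P(r = 5 | data) = 0.1751, P(r = 6 | data) = 0.44825, P(r = 7 | data) = 0.1144.
The predictive probability is P(orange next | data) = (7/8)(0.038132) + (3/4)(0.22412) + (3/8)(0.1751) + (1/4)(0.44825) + (1/8)(0.1144) = 0.39348.

0.3935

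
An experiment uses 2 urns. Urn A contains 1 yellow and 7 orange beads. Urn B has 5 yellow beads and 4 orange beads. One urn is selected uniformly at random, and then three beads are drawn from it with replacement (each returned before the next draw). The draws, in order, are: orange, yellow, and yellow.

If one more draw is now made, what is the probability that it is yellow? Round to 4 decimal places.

0.5165

The likelihood of the observed sequence under each hypothesis: P(data | urn A) = (7/8)(1/8)(1/8) = 0.013672; P(data | urn B) = (4/9)(5/9)(5/9) = 0.13717.
Multiplying each by its prior: 1/2 · 0.013672 = 0.0068359, 1/2 · 0.13717 = 0.068587; summing to 0.075423.
Normalising, the posterior is P(urn A | data) = 0.090635, P(urn B | data) = 0.90937.
Averaging over the posterior, P(yellow next | data) = (1/8)(0.090635) + (5/9)(0.90937) = 0.51653.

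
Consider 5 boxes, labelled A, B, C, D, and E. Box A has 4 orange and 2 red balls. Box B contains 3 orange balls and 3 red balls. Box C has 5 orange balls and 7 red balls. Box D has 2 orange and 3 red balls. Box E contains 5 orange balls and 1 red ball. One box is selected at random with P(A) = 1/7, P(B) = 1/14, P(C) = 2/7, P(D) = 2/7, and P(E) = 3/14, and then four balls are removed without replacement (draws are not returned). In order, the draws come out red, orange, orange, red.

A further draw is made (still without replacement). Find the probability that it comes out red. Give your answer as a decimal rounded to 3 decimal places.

0.684

The likelihood of the observed sequence under each hypothesis: P(data | box A) = (2/6)(4/5)(3/4)(1/3) = 0.066667; P(data | box B) = (3/6)(3/5)(2/4)(2/3) = 0.1; P(data | box C) = (7/12)(5/11)(4/10)(6/9) = 0.070707; P(data | box D) = (3/5)(2/4)(1/3)(2/2) = 0.1; P(data | box E) = (1/6)(5/5)(4/4)(0/3) = 0.
Multiplying each by its prior: 1/7 · 0.066667 = 0.0095238, 1/14 · 0.1 = 0.0071429, 2/7 · 0.070707 = 0.020202, 2/7 · 0.1 = 0.028571, 3/14 · 0 = 0; summing to 0.06544.
Normalising, the posterior is P(box A | data) = 0.14553, P(box B | data) = 0.10915, P(box C | data) = 0.30871, P(box D | data) = 0.4366, P(box E | data) = 0.
The predictive probability is P(red next | data) = (0)(0.14553) + (1/2)(0.10915) + (5/8)(0.30871) + (1)(0.4366) = 0.68412.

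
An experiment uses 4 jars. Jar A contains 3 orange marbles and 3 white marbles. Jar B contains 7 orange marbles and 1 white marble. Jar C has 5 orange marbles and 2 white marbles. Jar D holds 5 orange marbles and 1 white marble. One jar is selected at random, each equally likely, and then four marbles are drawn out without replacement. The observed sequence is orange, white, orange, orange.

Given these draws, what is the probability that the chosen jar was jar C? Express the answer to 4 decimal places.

Under each hypothesis, the probability of the observed sequence is: P(data | jar A) = (3/6)(3/5)(2/4)(1/3) = 0.05; P(data | jar B) = (7/8)(1/7)(6/6)(5/5) = 0.125; P(data | jar C) = (5/7)(2/6)(4/5)(3/4) = 0.14286; P(data | jar D) = (5/6)(1/5)(4/4)(3/3) = 0.16667.
The prior-weighted likelihoods are 1/4 · 0.05 = 0.0125, 1/4 · 0.125 = 0.03125, 1/4 · 0.14286 = 0.035714, 1/4 · 0.16667 = 0.041667; summing to 0.12113.
So P(jar C | data) = (0.035714) / (0.12113) = 0.29484.

0.2948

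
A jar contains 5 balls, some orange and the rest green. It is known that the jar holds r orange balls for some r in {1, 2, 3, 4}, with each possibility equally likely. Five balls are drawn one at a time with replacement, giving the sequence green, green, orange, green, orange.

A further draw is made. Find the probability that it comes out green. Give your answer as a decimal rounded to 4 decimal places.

Compute the likelihood of the observed sequence for each case: P(data | r = 1) = (4/5)(4/5)(1/5)(4/5)(1/5) = 0.02048; P(data | r = 2) = (3/5)(3/5)(2/5)(3/5)(2/5) = 0.03456; P(data | r = 3) = (2/5)(2/5)(3/5)(2/5)(3/5) = 0.02304; P(data | r = 4) = (1/5)(1/5)(4/5)(1/5)(4/5) = 0.00512.
The prior-weighted likelihoods are 1/4 · 0.02048 = 0.00512, 1/4 · 0.03456 = 0.00864, 1/4 · 0.02304 = 0.00576, 1/4 · 0.00512 = 0.00128; summing to 0.0208.
The posterior is then P(r = 1 | data) = 0.24615, P(r = 2 | data) = 0.41538, P(r = 3 | data) = 0.27692, P(r = 4 | data) = 0.061538.
The predictive probability is P(green next | data) = (4/5)(0.24615) + (3/5)(0.41538) + (2/5)(0.27692) + (1/5)(0.061538) = 0.56923.

0.5692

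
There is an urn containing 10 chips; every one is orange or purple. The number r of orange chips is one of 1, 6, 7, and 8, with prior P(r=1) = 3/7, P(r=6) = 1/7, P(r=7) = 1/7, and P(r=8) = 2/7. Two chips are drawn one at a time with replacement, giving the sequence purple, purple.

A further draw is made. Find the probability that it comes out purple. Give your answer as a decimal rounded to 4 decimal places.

Compute the likelihood of the observed sequence for each case: P(data | r = 1) = (9/10)(9/10) = 81/100; P(data | r = 6) = (4/10)(4/10) = 4/25; P(data | r = 7) = (3/10)(3/10) = 9/100; P(data | r = 8) = (2/10)(2/10) = 1/25.
The prior-weighted likelihoods are 3/7 · 81/100 = 243/700, 1/7 · 4/25 = 4/175, 1/7 · 9/100 = 9/700, 2/7 · 1/25 = 2/175; with total 69/175.
Normalising, the posterior is P(r = 1 | data) = 0.88043, P(r = 6 | data) = 0.057971, P(r = 7 | data) = 0.032609, P(r = 8 | data) = 0.028986.
So P(purple next | data) = Σ P(purple next | H) P(H | data) = (9/10)(0.88043) + (2/5)(0.057971) + (3/10)(0.032609) + (1/5)(0.028986) = 0.83116.

0.8312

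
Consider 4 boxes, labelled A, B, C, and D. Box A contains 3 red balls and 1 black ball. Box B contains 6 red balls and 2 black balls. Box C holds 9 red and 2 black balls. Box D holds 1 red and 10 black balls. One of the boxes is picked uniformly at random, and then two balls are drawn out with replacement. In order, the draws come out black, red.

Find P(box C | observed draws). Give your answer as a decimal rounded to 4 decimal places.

0.2453

The likelihood of the observed sequence under each hypothesis: P(data | box A) = (1/4)(3/4) = 0.1875; P(data | box B) = (2/8)(6/8) = 0.1875; P(data | box C) = (2/11)(9/11) = 0.14876; P(data | box D) = (10/11)(1/11) = 0.082645.
Multiplying each by its prior: 1/4 · 0.1875 = 0.046875, 1/4 · 0.1875 = 0.046875, 1/4 · 0.14876 = 0.03719, 1/4 · 0.082645 = 0.020661; with total 0.1516.
By Bayes' rule, P(box C | data) = (0.03719) / (0.1516) = 0.24532.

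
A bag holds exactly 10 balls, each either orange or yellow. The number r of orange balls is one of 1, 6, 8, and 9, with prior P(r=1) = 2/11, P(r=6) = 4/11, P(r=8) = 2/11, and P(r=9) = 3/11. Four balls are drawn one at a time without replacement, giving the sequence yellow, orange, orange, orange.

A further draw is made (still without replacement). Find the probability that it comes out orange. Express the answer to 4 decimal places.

0.7521

Compute the likelihood of the observed sequence for each case: P(data | r = 1) = (9/10)(1/9)(0/8) = 0; P(data | r = 6) = (4/10)(6/9)(5/8)(4/7) = 0.095238; P(data | r = 8) = (2/10)(8/9)(7/8)(6/7) = 0.13333; P(data | r = 9) = (1/10)(9/9)(8/8)(7/7) = 0.1.
The prior-weighted likelihoods are 2/11 · 0 = 0, 4/11 · 0.095238 = 0.034632, 2/11 · 0.13333 = 0.024242, 3/11 · 0.1 = 0.027273; these sum to 0.086147.
The posterior is then P(r = 1 | data) = 0, P(r = 6 | data) = 0.40201, P(r = 8 | data) = 0.28141, P(r = 9 | data) = 0.31658.
Averaging over the posterior, P(orange next | data) = (1/2)(0.40201) + (5/6)(0.28141) + (1)(0.31658) = 0.75209.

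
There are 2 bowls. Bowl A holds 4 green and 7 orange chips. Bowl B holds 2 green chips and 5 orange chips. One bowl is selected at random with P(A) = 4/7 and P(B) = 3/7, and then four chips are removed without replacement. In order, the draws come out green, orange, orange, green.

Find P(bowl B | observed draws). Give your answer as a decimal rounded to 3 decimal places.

0.359

The likelihood of the observed sequence under each hypothesis: P(data | bowl A) = (4/11)(7/10)(6/9)(3/8) = 0.063636; P(data | bowl B) = (2/7)(5/6)(4/5)(1/4) = 0.047619.
Multiplying each by its prior: 4/7 · 0.063636 = 0.036364, 3/7 · 0.047619 = 0.020408; with total 0.056772.
Therefore the posterior P(bowl B | data) = (0.020408) / (0.056772) = 0.35948.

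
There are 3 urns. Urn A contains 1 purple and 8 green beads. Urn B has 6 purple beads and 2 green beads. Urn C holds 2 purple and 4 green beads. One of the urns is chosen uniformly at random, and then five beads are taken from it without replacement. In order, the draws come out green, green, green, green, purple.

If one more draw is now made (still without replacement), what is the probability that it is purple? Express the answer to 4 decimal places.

Under each hypothesis, the probability of the observed sequence is: P(data | urn A) = (8/9)(7/8)(6/7)(5/6)(1/5) = 1/9; P(data | urn B) = (2/8)(1/7)(0/6) = 0; P(data | urn C) = (4/6)(3/5)(2/4)(1/3)(2/2) = 1/15.
Weighting by the prior gives 1/3 · 1/9 = 1/27, 1/3 · 0 = 0, 1/3 · 1/15 = 1/45; summing to 8/135.
Dividing through by the total gives posterior P(urn A | data) = 5/8, P(urn B | data) = 0, P(urn C | data) = 3/8.
So P(purple next | data) = Σ P(purple next | H) P(H | data) = (0)(5/8) + (1)(3/8) = 3/8.

0.3750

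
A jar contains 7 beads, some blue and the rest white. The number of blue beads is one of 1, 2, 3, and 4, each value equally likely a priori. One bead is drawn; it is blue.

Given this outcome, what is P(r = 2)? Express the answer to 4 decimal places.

0.2000

For each hypothesis, P(data | H) works out to: P(data | r = 1) = (1/7) = 1/7; P(data | r = 2) = (2/7) = 2/7; P(data | r = 3) = (3/7) = 3/7; P(data | r = 4) = (4/7) = 4/7.
Weighting by the prior gives 1/4 · 1/7 = 1/28, 1/4 · 2/7 = 1/14, 1/4 · 3/7 = 3/28, 1/4 · 4/7 = 1/7; these sum to 5/14.
Hence P(r = 2 | data) = (1/14) / (5/14) = 1/5.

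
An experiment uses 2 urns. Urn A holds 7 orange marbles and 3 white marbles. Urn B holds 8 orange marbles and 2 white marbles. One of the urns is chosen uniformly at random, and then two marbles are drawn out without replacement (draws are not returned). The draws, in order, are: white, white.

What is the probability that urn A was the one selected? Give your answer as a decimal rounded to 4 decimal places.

0.7500

Compute the likelihood of the observed sequence for each case: P(data | urn A) = (3/10)(2/9) = 1/15; P(data | urn B) = (2/10)(1/9) = 1/45.
Weighting by the prior gives 1/2 · 1/15 = 1/30, 1/2 · 1/45 = 1/90; summing to 2/45.
By Bayes' rule, P(urn A | data) = (1/30) / (2/45) = 3/4.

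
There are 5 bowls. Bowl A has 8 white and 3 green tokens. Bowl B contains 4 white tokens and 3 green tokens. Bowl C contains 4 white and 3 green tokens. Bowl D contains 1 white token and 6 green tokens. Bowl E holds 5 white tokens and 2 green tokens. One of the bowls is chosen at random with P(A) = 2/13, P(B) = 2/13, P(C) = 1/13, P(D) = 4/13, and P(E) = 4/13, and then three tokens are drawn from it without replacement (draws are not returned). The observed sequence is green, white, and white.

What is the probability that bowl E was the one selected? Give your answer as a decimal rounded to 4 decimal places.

0.4716

For each hypothesis, P(data | H) works out to: P(data | bowl A) = (3/11)(8/10)(7/9) = 0.1697; P(data | bowl B) = (3/7)(4/6)(3/5) = 0.17143; P(data | bowl C) = (3/7)(4/6)(3/5) = 0.17143; P(data | bowl D) = (6/7)(1/6)(0/5) = 0; P(data | bowl E) = (2/7)(5/6)(4/5) = 0.19048.
Multiplying each by its prior: 2/13 · 0.1697 = 0.026107, 2/13 · 0.17143 = 0.026374, 1/13 · 0.17143 = 0.013187, 4/13 · 0 = 0, 4/13 · 0.19048 = 0.058608; summing to 0.12428.
By Bayes' rule, P(bowl E | data) = (0.058608) / (0.12428) = 0.4716.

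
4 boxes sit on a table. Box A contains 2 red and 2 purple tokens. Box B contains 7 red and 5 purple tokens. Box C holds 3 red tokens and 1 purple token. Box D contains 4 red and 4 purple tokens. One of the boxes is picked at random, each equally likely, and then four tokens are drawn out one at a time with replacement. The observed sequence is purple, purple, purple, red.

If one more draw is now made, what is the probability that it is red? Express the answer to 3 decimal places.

The likelihood of the observed sequence under each hypothesis: P(data | box A) = (2/4)(2/4)(2/4)(2/4) = 0.0625; P(data | box B) = (5/12)(5/12)(5/12)(7/12) = 0.042197; P(data | box C) = (1/4)(1/4)(1/4)(3/4) = 0.011719; P(data | box D) = (4/8)(4/8)(4/8)(4/8) = 0.0625.
Multiplying each by its prior: 1/4 · 0.0625 = 0.015625, 1/4 · 0.042197 = 0.010549, 1/4 · 0.011719 = 0.0029297, 1/4 · 0.0625 = 0.015625; these sum to 0.044729.
Dividing through by the total gives posterior P(box A | data) = 0.34933, P(box B | data) = 0.23585, P(box C | data) = 0.065499, P(box D | data) = 0.34933.
So P(red next | data) = Σ P(red next | H) P(H | data) = (1/2)(0.34933) + (7/12)(0.23585) + (3/4)(0.065499) + (1/2)(0.34933) = 0.53603.

0.536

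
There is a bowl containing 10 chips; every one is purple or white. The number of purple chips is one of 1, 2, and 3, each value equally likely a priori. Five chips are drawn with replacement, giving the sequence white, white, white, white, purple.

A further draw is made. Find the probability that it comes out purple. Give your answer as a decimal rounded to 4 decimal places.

The likelihood of the observed sequence under each hypothesis: P(data | r = 1) = (9/10)(9/10)(9/10)(9/10)(1/10) = 0.06561; P(data | r = 2) = (8/10)(8/10)(8/10)(8/10)(2/10) = 0.08192; P(data | r = 3) = (7/10)(7/10)(7/10)(7/10)(3/10) = 0.07203.
The prior-weighted likelihoods are 1/3 · 0.06561 = 0.02187, 1/3 · 0.08192 = 0.027307, 1/3 · 0.07203 = 0.02401; summing to 0.073187.
Normalising, the posterior is P(r = 1 | data) = 0.29882, P(r = 2 | data) = 0.37311, P(r = 3 | data) = 0.32807.
Averaging over the posterior, P(purple next | data) = (1/10)(0.29882) + (1/5)(0.37311) + (3/10)(0.32807) = 0.20292.

0.2029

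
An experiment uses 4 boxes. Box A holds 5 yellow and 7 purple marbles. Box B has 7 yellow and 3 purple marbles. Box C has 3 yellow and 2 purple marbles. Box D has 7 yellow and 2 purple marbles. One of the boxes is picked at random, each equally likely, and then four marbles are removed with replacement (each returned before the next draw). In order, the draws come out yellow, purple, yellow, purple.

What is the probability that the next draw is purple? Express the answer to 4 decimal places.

Under each hypothesis, the probability of the observed sequence is: P(data | box A) = (5/12)(7/12)(5/12)(7/12) = 0.059076; P(data | box B) = (7/10)(3/10)(7/10)(3/10) = 0.0441; P(data | box C) = (3/5)(2/5)(3/5)(2/5) = 0.0576; P(data | box D) = (7/9)(2/9)(7/9)(2/9) = 0.029873.
Multiplying each by its prior: 1/4 · 0.059076 = 0.014769, 1/4 · 0.0441 = 0.011025, 1/4 · 0.0576 = 0.0144, 1/4 · 0.029873 = 0.0074684; with total 0.047662.
Normalising, the posterior is P(box A | data) = 0.30987, P(box B | data) = 0.23131, P(box C | data) = 0.30213, P(box D | data) = 0.15669.
Averaging over the posterior, P(purple next | data) = (7/12)(0.30987) + (3/10)(0.23131) + (2/5)(0.30213) + (2/9)(0.15669) = 0.40582.

0.4058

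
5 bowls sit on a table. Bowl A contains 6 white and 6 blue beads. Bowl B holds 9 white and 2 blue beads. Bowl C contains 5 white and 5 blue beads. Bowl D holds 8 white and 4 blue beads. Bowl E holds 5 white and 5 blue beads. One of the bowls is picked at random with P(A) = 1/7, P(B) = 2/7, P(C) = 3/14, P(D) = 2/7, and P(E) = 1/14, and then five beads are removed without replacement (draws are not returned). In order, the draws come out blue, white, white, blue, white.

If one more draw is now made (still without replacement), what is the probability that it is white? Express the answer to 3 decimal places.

Under each hypothesis, the probability of the observed sequence is: P(data | bowl A) = (6/12)(6/11)(5/10)(5/9)(4/8) = 0.037879; P(data | bowl B) = (2/11)(9/10)(8/9)(1/8)(7/7) = 0.018182; P(data | bowl C) = (5/10)(5/9)(4/8)(4/7)(3/6) = 0.039683; P(data | bowl D) = (4/12)(8/11)(7/10)(3/9)(6/8) = 0.042424; P(data | bowl E) = (5/10)(5/9)(4/8)(4/7)(3/6) = 0.039683.
Multiplying each by its prior: 1/7 · 0.037879 = 0.0054113, 2/7 · 0.018182 = 0.0051948, 3/14 · 0.039683 = 0.0085034, 2/7 · 0.042424 = 0.012121, 1/14 · 0.039683 = 0.0028345; with total 0.034065.
The posterior is then P(bowl A | data) = 0.15885, P(bowl B | data) = 0.1525, P(bowl C | data) = 0.24962, P(bowl D | data) = 0.35582, P(bowl E | data) = 0.083207.
So P(white next | data) = Σ P(white next | H) P(H | data) = (3/7)(0.15885) + (1)(0.1525) + (2/5)(0.24962) + (5/7)(0.35582) + (2/5)(0.083207) = 0.60787.

0.608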